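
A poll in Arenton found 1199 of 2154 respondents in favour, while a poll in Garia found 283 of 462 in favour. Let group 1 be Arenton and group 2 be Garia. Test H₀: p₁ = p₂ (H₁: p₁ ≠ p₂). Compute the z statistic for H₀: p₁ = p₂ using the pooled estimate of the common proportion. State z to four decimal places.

z = -2.2007

p̂₁ = 1199/2154 ≈ 0.556639, p̂₂ = 283/462 ≈ 0.612554.
Pooled p̂ = (1199+283)/(2154+462) = 1482/2616 = 0.566514.
SE = √(p̂(1−p̂)(1/n₁+1/n₂)) = √(0.566514·0.433486·0.00262875) = √(0.000645559) = 0.025408.
z = (0.556639 − 0.612554)/0.025408 = -0.055915/0.025408 = -2.2007.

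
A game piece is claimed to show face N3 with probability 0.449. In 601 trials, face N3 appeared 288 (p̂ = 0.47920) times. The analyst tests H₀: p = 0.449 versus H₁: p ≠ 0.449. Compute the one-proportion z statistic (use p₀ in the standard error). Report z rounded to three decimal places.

p̂ = 288/601 = 0.479201.
SE = √(p₀(1−p₀)/n) = √(0.2474/601) = 0.020289.
z = (0.479201 − 0.449)/0.020289 = 0.030201/0.020289 = 1.489.
p-value = 2·P(Z > 1.489) ≈ 0.1366.

z = 1.489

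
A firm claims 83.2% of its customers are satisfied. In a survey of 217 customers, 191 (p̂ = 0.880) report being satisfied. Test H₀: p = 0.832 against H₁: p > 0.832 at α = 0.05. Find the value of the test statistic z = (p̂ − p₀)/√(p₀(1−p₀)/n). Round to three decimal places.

p̂ = 191/217 = 0.880184.
Standard error under H₀: √(0.832×0.168/217) = 0.025380.
z = (0.880184 − 0.832)/0.025380 = 0.048184/0.025380 = 1.899.
p-value = P(Z > 1.899) ≈ 0.0288. With α = 0.05, reject H₀.

z = 1.899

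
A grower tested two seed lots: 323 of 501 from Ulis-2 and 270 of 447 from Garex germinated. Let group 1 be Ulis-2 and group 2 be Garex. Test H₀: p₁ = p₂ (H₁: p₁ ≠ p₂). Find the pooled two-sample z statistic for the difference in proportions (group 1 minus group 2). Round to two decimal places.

z = 1.29

p̂₁ = 323/501 = 0.6447, p̂₂ = 270/447 = 0.6040.
Pooled p̂ = (323+270)/(501+447) = 593/948 = 0.6255.
SE = √(p̂(1−p̂)(1/n₁+1/n₂)) = √(0.6255·0.3745·0.00423314) = √(0.000991584) = 0.0315.
z = (0.6447 − 0.6040)/0.0315 = 0.0407/0.0315 = 1.29.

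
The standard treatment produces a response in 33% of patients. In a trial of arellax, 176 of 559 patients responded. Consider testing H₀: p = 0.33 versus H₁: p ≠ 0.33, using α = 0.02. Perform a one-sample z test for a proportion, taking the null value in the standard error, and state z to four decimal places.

p̂ = 176/559 = 0.314848.
Standard error under H₀: √(0.33×0.67/559) = 0.019888.
z = (0.314848 − 0.33)/0.019888 = -0.015152/0.019888 = -0.7619.
Two-sided p-value ≈ 2·Φ(−0.762) = 0.4461. With α = 0.02, fail to reject H₀.

z = -0.7619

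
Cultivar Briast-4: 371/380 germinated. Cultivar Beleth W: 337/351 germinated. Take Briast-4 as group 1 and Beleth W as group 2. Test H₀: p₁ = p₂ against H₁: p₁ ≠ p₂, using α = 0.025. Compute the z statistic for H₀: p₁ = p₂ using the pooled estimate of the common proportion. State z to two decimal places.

p̂₁ = 371/380 = 0.97632, p̂₂ = 337/351 = 0.96011.
Pooled p̂ = (371+337)/(380+351) = 708/731 = 0.96854.
SE = √(p̂(1−p̂)(1/n₁+1/n₂)) = √(0.96854·0.03146·0.00548058) = √(0.000167014) = 0.01292.
z = (0.97632 − 0.96011)/0.01292 = 0.01621/0.01292 = 1.25.
p-value = 2·P(Z > 1.254) ≈ 0.2100; since p > α = 0.025, fail to reject H₀.

z = 1.25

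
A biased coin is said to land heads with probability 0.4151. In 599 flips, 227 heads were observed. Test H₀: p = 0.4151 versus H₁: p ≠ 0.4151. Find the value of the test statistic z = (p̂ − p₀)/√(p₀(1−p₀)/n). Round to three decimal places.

p̂ = 227/599 = 0.37896.
SE = √(p₀(1−p₀)/n) = √(0.24279/599) = 0.02013.
z = (0.37896 − 0.4151)/0.02013 = -0.03614/0.02013 = -1.795.

z = -1.795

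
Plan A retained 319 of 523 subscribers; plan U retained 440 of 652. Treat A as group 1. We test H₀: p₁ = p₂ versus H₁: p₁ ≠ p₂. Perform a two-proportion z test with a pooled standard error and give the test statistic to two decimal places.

z = -2.31

p̂₁ = 319/523 = 0.6099, p̂₂ = 440/652 = 0.6748.
Pooled p̂ = (319+440)/(523+652) = 759/1175 = 0.6460.
SE = √(0.228696 × 0.00344579) = 0.0281.
z = (0.6099 − 0.6748)/0.0281 = -0.0649/0.0281 = -2.31.
Two-sided p-value ≈ 2·Φ(−2.312) = 0.0208.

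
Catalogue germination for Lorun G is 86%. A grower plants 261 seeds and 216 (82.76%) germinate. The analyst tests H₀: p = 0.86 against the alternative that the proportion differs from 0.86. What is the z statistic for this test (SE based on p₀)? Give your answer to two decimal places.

p̂ = 216/261 ≈ 0.8276.
Standard error under H₀: √(0.86×0.14/261) = 0.0215.
z = (0.8276 − 0.86)/0.0215 = -0.0324/0.0215 = -1.51.
Two-sided p-value ≈ 2·Φ(−1.509) = 0.1313.

z = -1.51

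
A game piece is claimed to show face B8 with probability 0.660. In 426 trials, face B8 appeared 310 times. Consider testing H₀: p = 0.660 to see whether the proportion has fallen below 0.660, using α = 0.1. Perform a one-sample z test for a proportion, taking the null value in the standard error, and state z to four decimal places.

p̂ = 310/426 = 0.7276995.
Under H₀, SE = √(0.66·0.34/426) = √(0.000526761) = 0.0229513.
z = (0.7276995 − 0.66)/0.0229513 = 0.0676995/0.0229513 = 2.9497.
p-value = P(Z < 2.950) ≈ 0.9984; since p > α = 0.1, fail to reject H₀.

z = 2.9497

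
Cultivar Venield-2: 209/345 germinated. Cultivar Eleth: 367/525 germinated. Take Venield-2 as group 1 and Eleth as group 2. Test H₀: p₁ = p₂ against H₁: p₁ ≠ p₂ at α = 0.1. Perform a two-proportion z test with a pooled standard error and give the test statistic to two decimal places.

p̂₁ = 209/345 ≈ 0.6058, p̂₂ = 367/525 ≈ 0.6990.
Pooled p̂ = (209+367)/(345+525) = 576/870 = 0.6621.
SE = √(p̂(1−p̂)(1/n₁+1/n₂)) = √(0.6621·0.3379·0.00480331) = √(0.00107466) = 0.0328.
z = (0.6058 − 0.6990)/0.0328 = -0.0932/0.0328 = -2.84.
Two-sided p-value ≈ 2·Φ(−2.845) = 0.0044; since p < α = 0.1, reject H₀.

z = -2.84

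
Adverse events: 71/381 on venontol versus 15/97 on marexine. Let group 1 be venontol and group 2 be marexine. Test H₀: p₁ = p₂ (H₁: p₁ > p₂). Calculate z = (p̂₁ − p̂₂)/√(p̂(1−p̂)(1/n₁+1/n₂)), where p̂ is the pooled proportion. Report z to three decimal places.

p̂₁ = 71/381 ≈ 0.18635, p̂₂ = 15/97 ≈ 0.15464.
Pooled p̂ = (71+15)/(381+97) = 86/478 = 0.17992.
SE = √(p̂(1−p̂)(1/n₁+1/n₂)) = √(0.17992·0.82008·0.012934) = √(0.00190836) = 0.04368.
z = (0.18635 − 0.15464)/0.04368 = 0.03171/0.04368 = 0.726.

z = 0.726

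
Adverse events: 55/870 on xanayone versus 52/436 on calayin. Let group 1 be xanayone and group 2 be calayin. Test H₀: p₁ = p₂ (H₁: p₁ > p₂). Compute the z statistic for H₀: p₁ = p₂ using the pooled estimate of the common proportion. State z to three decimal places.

z = -3.483

p̂₁ = 55/870 = 0.063218, p̂₂ = 52/436 = 0.119266.
Pooled p̂ = (55+52)/(870+436) = 107/1306 = 0.081930.
SE = √(0.0752171 × 0.003443) = 0.016093.
z = (0.063218 − 0.119266)/0.016093 = -0.056048/0.016093 = -3.483.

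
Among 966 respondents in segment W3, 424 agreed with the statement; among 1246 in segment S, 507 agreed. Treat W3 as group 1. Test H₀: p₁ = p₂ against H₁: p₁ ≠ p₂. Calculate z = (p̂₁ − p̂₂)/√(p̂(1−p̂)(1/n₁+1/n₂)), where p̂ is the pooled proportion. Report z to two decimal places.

p̂₁ = 424/966 = 0.4389, p̂₂ = 507/1246 = 0.4069.
Pooled p̂ = (424+507)/(966+1246) = 931/2212 = 0.4209.
SE = √(0.243741 × 0.00183776) = 0.0212.
z = (0.4389 − 0.4069)/0.0212 = 0.0320/0.0212 = 1.51.

z = 1.51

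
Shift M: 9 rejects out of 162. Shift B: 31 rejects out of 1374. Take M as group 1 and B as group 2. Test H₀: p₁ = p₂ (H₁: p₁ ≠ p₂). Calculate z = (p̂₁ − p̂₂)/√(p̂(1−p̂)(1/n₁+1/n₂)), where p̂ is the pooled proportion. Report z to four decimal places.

z = 2.4939

p̂₁ = 9/162 = 0.055556, p̂₂ = 31/1374 = 0.022562.
Pooled p̂ = (9+31)/(162+1374) = 40/1536 = 0.026042.
SE = √(0.0253635 × 0.00690064) = 0.013230.
z = (0.055556 − 0.022562)/0.013230 = 0.032994/0.013230 = 2.4939.
p-value = 2·P(Z > 2.494) ≈ 0.0126.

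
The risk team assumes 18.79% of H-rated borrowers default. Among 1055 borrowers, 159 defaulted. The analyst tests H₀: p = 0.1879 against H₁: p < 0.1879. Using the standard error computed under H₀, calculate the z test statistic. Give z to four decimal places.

z = -3.0922

p̂ = 159/1055 = 0.1507109.
Standard error under H₀: √(0.1879×0.8121/1055) = 0.0120266.
z = (0.1507109 − 0.1879)/0.0120266 = -0.0371891/0.0120266 = -3.0922.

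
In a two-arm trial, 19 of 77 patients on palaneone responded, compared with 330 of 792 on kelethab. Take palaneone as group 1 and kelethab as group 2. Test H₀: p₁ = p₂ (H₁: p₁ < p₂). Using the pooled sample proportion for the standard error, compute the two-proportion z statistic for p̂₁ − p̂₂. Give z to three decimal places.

z = -2.904

p̂₁ = 19/77 ≈ 0.24675, p̂₂ = 330/792 ≈ 0.41667.
Pooled p̂ = (19+330)/(77+792) = 349/869 = 0.40161.
SE = √(0.24032 × 0.0142496) = 0.05852.
z = (0.24675 − 0.41667)/0.05852 = -0.16992/0.05852 = -2.904.
p-value = P(Z < -2.904) ≈ 0.0018.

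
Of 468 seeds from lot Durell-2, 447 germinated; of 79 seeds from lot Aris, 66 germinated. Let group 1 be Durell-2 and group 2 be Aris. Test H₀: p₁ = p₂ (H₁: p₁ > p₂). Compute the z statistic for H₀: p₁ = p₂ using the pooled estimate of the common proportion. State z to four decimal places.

z = 4.0754

p̂₁ = 447/468 ≈ 0.955128, p̂₂ = 66/79 ≈ 0.835443.
Pooled p̂ = (447+66)/(468+79) = 513/547 = 0.937843.
SE = √(0.0582937 × 0.014795) = 0.029368.
z = (0.955128 − 0.835443)/0.029368 = 0.119685/0.029368 = 4.0754.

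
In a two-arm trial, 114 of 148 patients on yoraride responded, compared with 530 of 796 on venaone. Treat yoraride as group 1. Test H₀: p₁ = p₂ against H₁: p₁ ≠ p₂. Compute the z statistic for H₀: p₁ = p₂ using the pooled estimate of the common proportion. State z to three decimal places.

z = 2.506

p̂₁ = 114/148 = 0.77027, p̂₂ = 530/796 = 0.66583.
Pooled p̂ = (114+530)/(148+796) = 644/944 = 0.68220.
SE = √(0.216802 × 0.00801304) = 0.04168.
z = (0.77027 − 0.66583)/0.04168 = 0.10444/0.04168 = 2.506.
p-value = 2·P(Z > 2.506) ≈ 0.0122.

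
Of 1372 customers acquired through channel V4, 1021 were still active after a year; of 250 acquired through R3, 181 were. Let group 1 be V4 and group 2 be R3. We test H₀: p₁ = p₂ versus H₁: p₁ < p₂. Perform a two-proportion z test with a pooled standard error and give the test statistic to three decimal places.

z = 0.670

p̂₁ = 1021/1372 = 0.74417, p̂₂ = 181/250 = 0.72400.
Pooled p̂ = (1021+181)/(1372+250) = 1202/1622 = 0.74106.
SE = √(p̂(1−p̂)(1/n₁+1/n₂)) = √(0.74106·0.25894·0.00472886) = √(0.000907421) = 0.03012.
z = (0.74417 − 0.72400)/0.03012 = 0.02017/0.03012 = 0.670.
p-value = P(Z < 0.670) ≈ 0.7484.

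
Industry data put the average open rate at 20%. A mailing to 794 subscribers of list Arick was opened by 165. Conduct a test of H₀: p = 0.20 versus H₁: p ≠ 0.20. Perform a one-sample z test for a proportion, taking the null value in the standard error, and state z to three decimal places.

p̂ = 165/794 ≈ 0.20781.
Standard error under H₀: √(0.2×0.8/794) = 0.01420.
z = (0.20781 − 0.2)/0.01420 = 0.00781/0.01420 = 0.550.

z = 0.550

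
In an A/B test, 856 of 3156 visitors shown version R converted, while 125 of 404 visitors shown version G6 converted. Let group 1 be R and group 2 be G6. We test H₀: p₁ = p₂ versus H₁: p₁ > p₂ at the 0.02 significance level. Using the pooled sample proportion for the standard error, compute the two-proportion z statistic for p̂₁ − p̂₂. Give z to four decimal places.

z = -1.6170

p̂₁ = 856/3156 ≈ 0.2712294, p̂₂ = 125/404 ≈ 0.3094059.
Pooled p̂ = (856+125)/(3156+404) = 981/3560 = 0.2755618.
SE = √(p̂(1−p̂)(1/n₁+1/n₂)) = √(0.2755618·0.7244382·0.0027921) = √(0.000557381) = 0.0236089.
z = (0.2712294 − 0.3094059)/0.0236089 = -0.0381765/0.0236089 = -1.6170.
p-value = P(Z > -1.617) ≈ 0.9471; since p > α = 0.02, fail to reject H₀.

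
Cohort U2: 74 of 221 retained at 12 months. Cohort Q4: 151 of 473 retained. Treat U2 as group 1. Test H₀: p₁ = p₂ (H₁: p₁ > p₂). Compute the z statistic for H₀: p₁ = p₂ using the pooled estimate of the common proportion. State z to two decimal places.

z = 0.41

p̂₁ = 74/221 ≈ 0.3348, p̂₂ = 151/473 ≈ 0.3192.
Pooled p̂ = (74+151)/(221+473) = 225/694 = 0.3242.
SE = √(0.219097 × 0.00663905) = 0.0381.
z = (0.3348 − 0.3192)/0.0381 = 0.0156/0.0381 = 0.41.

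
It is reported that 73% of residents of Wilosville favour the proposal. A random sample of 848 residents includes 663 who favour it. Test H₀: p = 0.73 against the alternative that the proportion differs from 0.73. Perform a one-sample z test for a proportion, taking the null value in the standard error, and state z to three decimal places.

p̂ = 663/848 = 0.781840.
SE = √(p₀(1−p₀)/n) = √(0.1971/848) = 0.015246.
z = (0.781840 − 0.73)/0.015246 = 0.051840/0.015246 = 3.400.
Two-sided p-value ≈ 2·Φ(−3.400) = 0.0007.

z = 3.400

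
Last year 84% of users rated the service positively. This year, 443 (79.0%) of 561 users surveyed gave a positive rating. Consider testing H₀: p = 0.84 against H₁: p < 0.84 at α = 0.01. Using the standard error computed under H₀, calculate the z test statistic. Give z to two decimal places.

p̂ = 443/561 ≈ 0.7897.
SE = √(p₀(1−p₀)/n) = √(0.1344/561) = 0.0155.
z = (0.7897 − 0.84)/0.0155 = -0.0503/0.0155 = -3.25.
p-value = P(Z < -3.252) ≈ 0.0006, so at α = 0.01 we reject H₀.

z = -3.25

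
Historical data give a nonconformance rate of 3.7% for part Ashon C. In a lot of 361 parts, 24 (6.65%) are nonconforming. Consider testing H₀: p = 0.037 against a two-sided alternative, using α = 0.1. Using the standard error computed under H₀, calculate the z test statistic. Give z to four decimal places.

p̂ = 24/361 ≈ 0.066482.
Standard error under H₀: √(0.037×0.963/361) = 0.009935.
z = (0.066482 − 0.037)/0.009935 = 0.029482/0.009935 = 2.9675.
p-value = 2·P(Z > 2.968) ≈ 0.0030. With α = 0.1, reject H₀.

z = 2.9675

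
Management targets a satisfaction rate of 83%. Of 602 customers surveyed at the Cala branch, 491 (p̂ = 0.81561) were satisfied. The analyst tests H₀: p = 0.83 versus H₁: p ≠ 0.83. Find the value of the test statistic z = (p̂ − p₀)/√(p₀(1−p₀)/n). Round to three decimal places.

z = -0.940

p̂ = 491/602 = 0.81561.
Under H₀, SE = √(0.83·0.17/602) = √(0.000234385) = 0.01531.
z = (0.81561 − 0.83)/0.01531 = -0.01439/0.01531 = -0.940.
Two-sided p-value ≈ 2·Φ(−0.940) = 0.3474.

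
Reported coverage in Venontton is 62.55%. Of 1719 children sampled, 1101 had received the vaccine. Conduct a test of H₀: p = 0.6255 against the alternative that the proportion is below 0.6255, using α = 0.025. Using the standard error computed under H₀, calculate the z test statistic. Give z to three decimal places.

z = 1.284

p̂ = 1101/1719 ≈ 0.64049.
SE = √(p₀(1−p₀)/n) = √(0.23425/1719) = 0.01167.
z = (0.64049 − 0.6255)/0.01167 = 0.01499/0.01167 = 1.284.
p-value = P(Z < 1.284) ≈ 0.9004; since p > α = 0.025, fail to reject H₀.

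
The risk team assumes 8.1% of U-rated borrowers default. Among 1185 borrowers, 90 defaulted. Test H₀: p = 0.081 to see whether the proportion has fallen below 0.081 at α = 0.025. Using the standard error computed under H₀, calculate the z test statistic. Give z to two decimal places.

z = -0.64

p̂ = 90/1185 ≈ 0.07595.
Standard error under H₀: √(0.081×0.919/1185) = 0.00793.
z = (0.07595 − 0.081)/0.00793 = -0.00505/0.00793 = -0.64.
p-value = P(Z < -0.637) ≈ 0.2620. With α = 0.025, fail to reject H₀.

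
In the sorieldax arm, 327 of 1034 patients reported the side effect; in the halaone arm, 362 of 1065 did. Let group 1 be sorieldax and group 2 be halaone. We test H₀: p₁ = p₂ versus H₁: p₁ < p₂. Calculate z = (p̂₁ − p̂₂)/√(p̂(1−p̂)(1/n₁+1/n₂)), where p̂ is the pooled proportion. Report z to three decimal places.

z = -1.154

p̂₁ = 327/1034 = 0.31625, p̂₂ = 362/1065 = 0.33991.
Pooled p̂ = (327+362)/(1034+1065) = 689/2099 = 0.32825.
SE = √(0.220502 × 0.00190609) = 0.02050.
z = (0.31625 − 0.33991)/0.02050 = -0.02366/0.02050 = -1.154.
p-value = P(Z < -1.154) ≈ 0.1242.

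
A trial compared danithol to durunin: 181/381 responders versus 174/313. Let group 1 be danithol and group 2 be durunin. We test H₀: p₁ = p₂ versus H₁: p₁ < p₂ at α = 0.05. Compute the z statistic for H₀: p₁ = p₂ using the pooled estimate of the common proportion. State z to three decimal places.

p̂₁ = 181/381 ≈ 0.47507, p̂₂ = 174/313 ≈ 0.55591.
Pooled p̂ = (181+174)/(381+313) = 355/694 = 0.51153.
SE = √(0.249867 × 0.00581956) = 0.03813.
z = (0.47507 − 0.55591)/0.03813 = -0.08084/0.03813 = -2.120.
p-value = P(Z < -2.120) ≈ 0.0170, so at α = 0.05 we reject H₀.

z = -2.120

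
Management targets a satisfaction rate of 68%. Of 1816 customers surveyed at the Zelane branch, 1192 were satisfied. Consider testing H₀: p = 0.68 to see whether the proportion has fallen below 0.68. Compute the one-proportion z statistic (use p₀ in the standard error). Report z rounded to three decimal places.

z = -2.157

p̂ = 1192/1816 ≈ 0.656388.
Under H₀, SE = √(0.68·0.32/1816) = √(0.000119824) = 0.010946.
z = (0.656388 − 0.68)/0.010946 = -0.023612/0.010946 = -2.157.
p-value = P(Z < -2.157) ≈ 0.0155.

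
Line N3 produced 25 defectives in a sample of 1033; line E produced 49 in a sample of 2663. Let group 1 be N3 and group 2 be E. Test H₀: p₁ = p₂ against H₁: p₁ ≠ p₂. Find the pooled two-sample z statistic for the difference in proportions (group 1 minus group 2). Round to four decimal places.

z = 1.1298

p̂₁ = 25/1033 = 0.0242014, p̂₂ = 49/2663 = 0.0184003.
Pooled p̂ = (25+49)/(1033+2663) = 74/3696 = 0.0200216.
SE = √(0.0196208 × 0.00134357) = 0.0051344.
z = (0.0242014 − 0.0184003)/0.0051344 = 0.0058011/0.0051344 = 1.1298.
p-value = 2·P(Z > 1.130) ≈ 0.2585.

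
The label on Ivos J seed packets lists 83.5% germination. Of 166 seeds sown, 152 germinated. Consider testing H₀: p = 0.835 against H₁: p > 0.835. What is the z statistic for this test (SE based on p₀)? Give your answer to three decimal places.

p̂ = 152/166 = 0.91566.
Under H₀, SE = √(0.835·0.165/166) = √(0.00082997) = 0.02881.
z = (0.91566 − 0.835)/0.02881 = 0.08066/0.02881 = 2.800.

z = 2.800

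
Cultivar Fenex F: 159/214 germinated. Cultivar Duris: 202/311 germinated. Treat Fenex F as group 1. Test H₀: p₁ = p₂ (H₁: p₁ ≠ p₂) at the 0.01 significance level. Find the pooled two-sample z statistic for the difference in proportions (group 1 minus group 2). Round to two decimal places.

p̂₁ = 159/214 ≈ 0.7430, p̂₂ = 202/311 ≈ 0.6495.
Pooled p̂ = (159+202)/(214+311) = 361/525 = 0.6876.
SE = √(p̂(1−p̂)(1/n₁+1/n₂)) = √(0.6876·0.3124·0.00788833) = √(0.00169441) = 0.0412.
z = (0.7430 − 0.6495)/0.0412 = 0.0935/0.0412 = 2.27.
Two-sided p-value ≈ 2·Φ(−2.271) = 0.0232; since p > α = 0.01, fail to reject H₀.

z = 2.27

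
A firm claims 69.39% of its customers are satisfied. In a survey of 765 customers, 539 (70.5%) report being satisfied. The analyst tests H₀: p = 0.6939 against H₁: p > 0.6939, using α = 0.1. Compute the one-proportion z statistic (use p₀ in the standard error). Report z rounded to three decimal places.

z = 0.641

p̂ = 539/765 ≈ 0.70458.
Standard error under H₀: √(0.6939×0.3061/765) = 0.01666.
z = (0.70458 − 0.6939)/0.01666 = 0.01068/0.01666 = 0.641.
p-value = P(Z > 0.641) ≈ 0.2609. With α = 0.1, fail to reject H₀.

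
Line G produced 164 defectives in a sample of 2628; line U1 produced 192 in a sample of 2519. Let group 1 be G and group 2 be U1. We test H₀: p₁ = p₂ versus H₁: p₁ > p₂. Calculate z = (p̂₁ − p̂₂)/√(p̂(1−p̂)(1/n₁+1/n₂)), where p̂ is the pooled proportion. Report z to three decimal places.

p̂₁ = 164/2628 = 0.062405, p̂₂ = 192/2519 = 0.076221.
Pooled p̂ = (164+192)/(2628+2519) = 356/5147 = 0.069167.
SE = √(0.0643825 × 0.0007775) = 0.007075.
z = (0.062405 − 0.076221)/0.007075 = -0.013816/0.007075 = -1.953.
p-value = P(Z > -1.953) ≈ 0.9746.

z = -1.953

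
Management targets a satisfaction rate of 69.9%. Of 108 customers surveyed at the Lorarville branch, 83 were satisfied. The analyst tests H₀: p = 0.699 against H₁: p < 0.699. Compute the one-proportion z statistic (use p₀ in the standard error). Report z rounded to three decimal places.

p̂ = 83/108 ≈ 0.76852.
SE = √(p₀(1−p₀)/n) = √(0.2104/108) = 0.04414.
z = (0.76852 − 0.699)/0.04414 = 0.06952/0.04414 = 1.575.

z = 1.575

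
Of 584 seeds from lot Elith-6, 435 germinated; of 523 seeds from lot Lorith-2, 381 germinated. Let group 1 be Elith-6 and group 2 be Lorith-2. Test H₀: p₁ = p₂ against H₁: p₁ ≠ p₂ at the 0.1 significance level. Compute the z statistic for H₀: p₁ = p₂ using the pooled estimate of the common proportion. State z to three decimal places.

p̂₁ = 435/584 = 0.74486, p̂₂ = 381/523 = 0.72849.
Pooled p̂ = (435+381)/(584+523) = 816/1107 = 0.73713.
SE = √(p̂(1−p̂)(1/n₁+1/n₂)) = √(0.73713·0.26287·0.00362437) = √(0.000702297) = 0.02650.
z = (0.74486 − 0.72849)/0.02650 = 0.01637/0.02650 = 0.618.
Two-sided p-value ≈ 2·Φ(−0.618) = 0.5367. With α = 0.1, fail to reject H₀.

z = 0.618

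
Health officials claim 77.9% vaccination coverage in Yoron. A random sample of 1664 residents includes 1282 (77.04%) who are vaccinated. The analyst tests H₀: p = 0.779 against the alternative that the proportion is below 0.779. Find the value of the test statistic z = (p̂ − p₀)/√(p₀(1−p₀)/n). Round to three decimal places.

p̂ = 1282/1664 ≈ 0.770433.
Standard error under H₀: √(0.779×0.221/1664) = 0.010172.
z = (0.770433 − 0.779)/0.010172 = -0.008567/0.010172 = -0.842.

z = -0.842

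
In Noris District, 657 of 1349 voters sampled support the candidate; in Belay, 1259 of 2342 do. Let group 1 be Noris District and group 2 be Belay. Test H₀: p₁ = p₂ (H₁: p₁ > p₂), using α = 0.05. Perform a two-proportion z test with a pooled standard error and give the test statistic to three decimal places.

z = -2.960

p̂₁ = 657/1349 ≈ 0.487027, p̂₂ = 1259/2342 ≈ 0.537575.
Pooled p̂ = (657+1259)/(1349+2342) = 1916/3691 = 0.519101.
SE = √(0.249635 × 0.00116828) = 0.017078.
z = (0.487027 − 0.537575)/0.017078 = -0.050548/0.017078 = -2.960.
p-value = P(Z > -2.960) ≈ 0.9985; since p > α = 0.05, fail to reject H₀.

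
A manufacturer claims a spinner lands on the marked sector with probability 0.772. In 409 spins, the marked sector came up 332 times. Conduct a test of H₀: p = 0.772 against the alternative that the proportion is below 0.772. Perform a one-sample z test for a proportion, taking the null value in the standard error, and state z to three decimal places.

p̂ = 332/409 = 0.81174.
Standard error under H₀: √(0.772×0.228/409) = 0.02075.
z = (0.81174 − 0.772)/0.02075 = 0.03974/0.02075 = 1.915.
p-value = P(Z < 1.915) ≈ 0.9723.

z = 1.915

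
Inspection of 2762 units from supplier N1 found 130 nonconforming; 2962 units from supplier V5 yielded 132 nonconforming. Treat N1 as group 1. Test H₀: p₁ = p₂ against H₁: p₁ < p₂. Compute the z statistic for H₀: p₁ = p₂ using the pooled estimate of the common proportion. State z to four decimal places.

p̂₁ = 130/2762 ≈ 0.047067, p̂₂ = 132/2962 ≈ 0.044564.
Pooled p̂ = (130+132)/(2762+2962) = 262/5724 = 0.045772.
SE = √(0.0436771 × 0.000699666) = 0.005528.
z = (0.047067 − 0.044564)/0.005528 = 0.002503/0.005528 = 0.4528.
p-value = P(Z < 0.453) ≈ 0.6746.

z = 0.4528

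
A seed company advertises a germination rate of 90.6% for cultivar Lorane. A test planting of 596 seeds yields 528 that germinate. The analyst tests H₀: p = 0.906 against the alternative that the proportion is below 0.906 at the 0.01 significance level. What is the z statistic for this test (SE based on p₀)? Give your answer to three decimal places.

z = -1.681

p̂ = 528/596 = 0.88591.
Standard error under H₀: √(0.906×0.094/596) = 0.01195.
z = (0.88591 − 0.906)/0.01195 = -0.02009/0.01195 = -1.681.
p-value = P(Z < -1.681) ≈ 0.0464; since p > α = 0.01, fail to reject H₀.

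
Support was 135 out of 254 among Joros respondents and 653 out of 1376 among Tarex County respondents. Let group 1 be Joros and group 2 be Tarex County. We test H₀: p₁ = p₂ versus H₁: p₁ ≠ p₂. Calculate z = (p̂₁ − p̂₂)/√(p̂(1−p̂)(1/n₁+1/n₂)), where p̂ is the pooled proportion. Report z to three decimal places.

z = 1.668

p̂₁ = 135/254 ≈ 0.53150, p̂₂ = 653/1376 ≈ 0.47456.
Pooled p̂ = (135+653)/(254+1376) = 788/1630 = 0.48344.
SE = √(0.249726 × 0.00466375) = 0.03413.
z = (0.53150 − 0.47456)/0.03413 = 0.05694/0.03413 = 1.668.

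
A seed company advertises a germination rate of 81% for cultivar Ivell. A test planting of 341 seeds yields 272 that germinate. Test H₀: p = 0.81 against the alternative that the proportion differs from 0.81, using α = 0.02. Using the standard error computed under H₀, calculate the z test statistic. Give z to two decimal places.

z = -0.58

p̂ = 272/341 ≈ 0.7977.
Standard error under H₀: √(0.81×0.19/341) = 0.0212.
z = (0.7977 − 0.81)/0.0212 = -0.0123/0.0212 = -0.58.
Two-sided p-value ≈ 2·Φ(−0.581) = 0.5611; since p > α = 0.02, fail to reject H₀.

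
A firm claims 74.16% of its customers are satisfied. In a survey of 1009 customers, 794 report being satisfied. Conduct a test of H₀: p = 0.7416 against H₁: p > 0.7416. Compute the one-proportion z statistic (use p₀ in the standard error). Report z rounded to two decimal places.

p̂ = 794/1009 = 0.78692.
Under H₀, SE = √(0.7416·0.2584/1009) = √(0.00018992) = 0.01378.
z = (0.78692 − 0.7416)/0.01378 = 0.04532/0.01378 = 3.29.
p-value = P(Z > 3.288) ≈ 0.0005.

z = 3.29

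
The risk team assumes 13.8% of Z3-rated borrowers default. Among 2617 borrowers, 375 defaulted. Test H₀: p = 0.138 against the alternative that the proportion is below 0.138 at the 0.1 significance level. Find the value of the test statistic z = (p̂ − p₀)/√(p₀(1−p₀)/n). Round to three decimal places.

z = 0.785

p̂ = 375/2617 = 0.14329.
Standard error under H₀: √(0.138×0.862/2617) = 0.00674.
z = (0.14329 − 0.138)/0.00674 = 0.00529/0.00674 = 0.785.
p-value = P(Z < 0.785) ≈ 0.7838. With α = 0.1, fail to reject H₀.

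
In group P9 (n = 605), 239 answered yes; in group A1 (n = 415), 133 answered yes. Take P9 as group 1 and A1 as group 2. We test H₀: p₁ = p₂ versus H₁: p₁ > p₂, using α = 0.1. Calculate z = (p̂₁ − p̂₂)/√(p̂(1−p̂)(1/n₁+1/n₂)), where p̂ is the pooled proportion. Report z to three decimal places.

z = 2.430

p̂₁ = 239/605 ≈ 0.39504, p̂₂ = 133/415 ≈ 0.32048.
Pooled p̂ = (239+133)/(605+415) = 372/1020 = 0.36471.
SE = √(p̂(1−p̂)(1/n₁+1/n₂)) = √(0.36471·0.63529·0.00406253) = √(0.00094127) = 0.03068.
z = (0.39504 − 0.32048)/0.03068 = 0.07456/0.03068 = 2.430.
p-value = P(Z > 2.430) ≈ 0.0075, so at α = 0.1 we reject H₀.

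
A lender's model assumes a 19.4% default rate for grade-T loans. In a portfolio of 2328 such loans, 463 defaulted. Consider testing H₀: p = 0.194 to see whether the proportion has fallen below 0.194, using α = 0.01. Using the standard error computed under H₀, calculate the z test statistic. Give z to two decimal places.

z = 0.60

p̂ = 463/2328 = 0.1989.
Under H₀, SE = √(0.194·0.806/2328) = √(6.71667e-05) = 0.0082.
z = (0.1989 − 0.194)/0.0082 = 0.0049/0.0082 = 0.60.
p-value = P(Z < 0.596) ≈ 0.7244. With α = 0.01, fail to reject H₀.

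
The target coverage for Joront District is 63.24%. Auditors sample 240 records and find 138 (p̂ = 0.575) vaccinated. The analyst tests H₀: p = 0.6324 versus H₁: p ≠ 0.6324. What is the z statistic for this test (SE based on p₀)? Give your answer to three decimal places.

z = -1.844

p̂ = 138/240 ≈ 0.57500.
SE = √(p₀(1−p₀)/n) = √(0.23247/240) = 0.03112.
z = (0.57500 − 0.6324)/0.03112 = -0.05740/0.03112 = -1.844.
Two-sided p-value ≈ 2·Φ(−1.844) = 0.0651.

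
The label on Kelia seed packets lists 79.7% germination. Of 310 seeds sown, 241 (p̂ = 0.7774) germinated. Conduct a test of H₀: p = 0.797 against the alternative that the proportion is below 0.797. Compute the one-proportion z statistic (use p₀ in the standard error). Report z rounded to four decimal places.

z = -0.8571

p̂ = 241/310 ≈ 0.777419.
Standard error under H₀: √(0.797×0.203/310) = 0.022845.
z = (0.777419 − 0.797)/0.022845 = -0.019581/0.022845 = -0.8571.
p-value = P(Z < -0.857) ≈ 0.1957.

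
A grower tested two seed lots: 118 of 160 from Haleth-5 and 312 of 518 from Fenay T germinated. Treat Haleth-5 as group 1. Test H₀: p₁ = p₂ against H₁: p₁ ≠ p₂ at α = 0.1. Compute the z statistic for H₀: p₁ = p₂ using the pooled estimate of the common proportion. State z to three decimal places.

p̂₁ = 118/160 = 0.73750, p̂₂ = 312/518 = 0.60232.
Pooled p̂ = (118+312)/(160+518) = 430/678 = 0.63422.
SE = √(p̂(1−p̂)(1/n₁+1/n₂)) = √(0.63422·0.36578·0.0081805) = √(0.00189776) = 0.04356.
z = (0.73750 − 0.60232)/0.04356 = 0.13518/0.04356 = 3.103.
Two-sided p-value ≈ 2·Φ(−3.103) = 0.0019; since p < α = 0.1, reject H₀.

z = 3.103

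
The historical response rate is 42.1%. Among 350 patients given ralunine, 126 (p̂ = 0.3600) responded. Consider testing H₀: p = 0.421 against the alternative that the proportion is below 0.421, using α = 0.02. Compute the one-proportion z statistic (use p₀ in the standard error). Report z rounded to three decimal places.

p̂ = 126/350 ≈ 0.36000.
Standard error under H₀: √(0.421×0.579/350) = 0.02639.
z = (0.36000 − 0.421)/0.02639 = -0.06100/0.02639 = -2.311.
p-value = P(Z < -2.311) ≈ 0.0104; since p < α = 0.02, reject H₀.

z = -2.311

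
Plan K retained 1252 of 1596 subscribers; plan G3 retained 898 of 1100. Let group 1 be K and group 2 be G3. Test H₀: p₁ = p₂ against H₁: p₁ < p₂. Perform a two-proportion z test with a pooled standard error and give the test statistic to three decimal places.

z = -2.026

p̂₁ = 1252/1596 = 0.784461, p̂₂ = 898/1100 = 0.816364.
Pooled p̂ = (1252+898)/(1596+1100) = 2150/2696 = 0.797478.
SE = √(p̂(1−p̂)(1/n₁+1/n₂)) = √(0.797478·0.202522·0.00153566) = √(0.000248019) = 0.015749.
z = (0.784461 − 0.816364)/0.015749 = -0.031903/0.015749 = -2.026.
p-value = P(Z < -2.026) ≈ 0.0214.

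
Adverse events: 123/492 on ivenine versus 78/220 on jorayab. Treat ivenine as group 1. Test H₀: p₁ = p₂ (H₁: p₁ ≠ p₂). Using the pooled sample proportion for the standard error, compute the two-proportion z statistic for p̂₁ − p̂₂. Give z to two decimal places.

p̂₁ = 123/492 ≈ 0.2500, p̂₂ = 78/220 ≈ 0.3545.
Pooled p̂ = (123+78)/(492+220) = 201/712 = 0.2823.
SE = √(p̂(1−p̂)(1/n₁+1/n₂)) = √(0.2823·0.7177·0.00657797) = √(0.00133275) = 0.0365.
z = (0.2500 − 0.3545)/0.0365 = -0.1045/0.0365 = -2.86.
Two-sided p-value ≈ 2·Φ(−2.864) = 0.0042.

z = -2.86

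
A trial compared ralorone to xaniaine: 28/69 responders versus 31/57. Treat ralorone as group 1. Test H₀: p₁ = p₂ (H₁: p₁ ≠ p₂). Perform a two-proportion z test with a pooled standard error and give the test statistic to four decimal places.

p̂₁ = 28/69 ≈ 0.405797, p̂₂ = 31/57 ≈ 0.543860.
Pooled p̂ = (28+31)/(69+57) = 59/126 = 0.468254.
SE = √(p̂(1−p̂)(1/n₁+1/n₂)) = √(0.468254·0.531746·0.0320366) = √(0.00797687) = 0.089313.
z = (0.405797 − 0.543860)/0.089313 = -0.138063/0.089313 = -1.5458.
p-value = 2·P(Z > 1.546) ≈ 0.1221.

z = -1.5458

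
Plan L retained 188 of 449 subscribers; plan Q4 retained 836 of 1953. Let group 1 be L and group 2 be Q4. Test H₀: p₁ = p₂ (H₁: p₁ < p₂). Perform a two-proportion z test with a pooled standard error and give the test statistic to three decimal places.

p̂₁ = 188/449 = 0.41871, p̂₂ = 836/1953 = 0.42806.
Pooled p̂ = (188+836)/(449+1953) = 1024/2402 = 0.42631.
SE = √(0.24457 × 0.0027392) = 0.02588.
z = (0.41871 − 0.42806)/0.02588 = -0.00935/0.02588 = -0.361.
p-value = P(Z < -0.361) ≈ 0.3589.

z = -0.361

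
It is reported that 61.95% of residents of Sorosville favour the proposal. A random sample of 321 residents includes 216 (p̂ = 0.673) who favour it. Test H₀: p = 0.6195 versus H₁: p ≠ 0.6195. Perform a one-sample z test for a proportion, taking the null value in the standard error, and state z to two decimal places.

z = 1.97

p̂ = 216/321 = 0.6729.
Under H₀, SE = √(0.6195·0.3805/321) = √(0.000734329) = 0.0271.
z = (0.6729 − 0.6195)/0.0271 = 0.0534/0.0271 = 1.97.
Two-sided p-value ≈ 2·Φ(−1.970) = 0.0488.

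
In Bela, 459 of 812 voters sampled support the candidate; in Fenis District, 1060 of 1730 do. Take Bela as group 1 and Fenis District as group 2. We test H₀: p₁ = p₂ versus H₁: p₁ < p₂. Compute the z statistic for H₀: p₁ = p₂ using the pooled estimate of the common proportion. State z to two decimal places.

z = -2.27

p̂₁ = 459/812 = 0.5653, p̂₂ = 1060/1730 = 0.6127.
Pooled p̂ = (459+1060)/(812+1730) = 1519/2542 = 0.5976.
SE = √(0.240482 × 0.00180956) = 0.0209.
z = (0.5653 − 0.6127)/0.0209 = -0.0474/0.0209 = -2.27.
p-value = P(Z < -2.274) ≈ 0.0115.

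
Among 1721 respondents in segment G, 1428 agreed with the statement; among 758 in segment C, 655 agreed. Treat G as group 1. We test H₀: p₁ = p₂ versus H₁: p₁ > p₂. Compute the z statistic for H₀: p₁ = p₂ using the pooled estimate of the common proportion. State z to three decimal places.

z = -2.152

p̂₁ = 1428/1721 ≈ 0.82975, p̂₂ = 655/758 ≈ 0.86412.
Pooled p̂ = (1428+655)/(1721+758) = 2083/2479 = 0.84026.
SE = √(p̂(1−p̂)(1/n₁+1/n₂)) = √(0.84026·0.15974·0.00190032) = √(0.000255069) = 0.01597.
z = (0.82975 − 0.86412)/0.01597 = -0.03437/0.01597 = -2.152.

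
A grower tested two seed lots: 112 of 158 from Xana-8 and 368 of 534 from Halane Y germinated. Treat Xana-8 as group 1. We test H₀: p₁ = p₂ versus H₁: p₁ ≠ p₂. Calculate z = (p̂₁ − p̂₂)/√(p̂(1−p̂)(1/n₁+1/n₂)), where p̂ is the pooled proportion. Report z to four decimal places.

p̂₁ = 112/158 ≈ 0.708861, p̂₂ = 368/534 ≈ 0.689139.
Pooled p̂ = (112+368)/(158+534) = 480/692 = 0.693642.
SE = √(0.212503 × 0.00820177) = 0.041748.
z = (0.708861 − 0.689139)/0.041748 = 0.019722/0.041748 = 0.4724.

z = 0.4724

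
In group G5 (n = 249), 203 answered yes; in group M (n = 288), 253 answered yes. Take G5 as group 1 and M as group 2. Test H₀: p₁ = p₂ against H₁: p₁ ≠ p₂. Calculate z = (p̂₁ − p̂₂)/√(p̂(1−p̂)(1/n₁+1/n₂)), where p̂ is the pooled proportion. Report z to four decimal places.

z = -2.0410

p̂₁ = 203/249 ≈ 0.815261, p̂₂ = 253/288 ≈ 0.878472.
Pooled p̂ = (203+253)/(249+288) = 456/537 = 0.849162.
SE = √(0.128086 × 0.00748829) = 0.030970.
z = (0.815261 − 0.878472)/0.030970 = -0.063211/0.030970 = -2.0410.
Two-sided p-value ≈ 2·Φ(−2.041) = 0.0412.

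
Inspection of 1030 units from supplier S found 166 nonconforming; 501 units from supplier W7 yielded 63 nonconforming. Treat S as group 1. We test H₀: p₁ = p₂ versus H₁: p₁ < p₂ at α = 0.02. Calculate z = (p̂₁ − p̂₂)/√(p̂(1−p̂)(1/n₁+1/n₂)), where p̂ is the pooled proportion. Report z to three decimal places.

z = 1.823

p̂₁ = 166/1030 ≈ 0.16117, p̂₂ = 63/501 ≈ 0.12575.
Pooled p̂ = (166+63)/(1030+501) = 229/1531 = 0.14958.
SE = √(p̂(1−p̂)(1/n₁+1/n₂)) = √(0.14958·0.85042·0.00296688) = √(0.000377395) = 0.01943.
z = (0.16117 − 0.12575)/0.01943 = 0.03542/0.01943 = 1.823.
p-value = P(Z < 1.823) ≈ 0.9659. With α = 0.02, fail to reject H₀.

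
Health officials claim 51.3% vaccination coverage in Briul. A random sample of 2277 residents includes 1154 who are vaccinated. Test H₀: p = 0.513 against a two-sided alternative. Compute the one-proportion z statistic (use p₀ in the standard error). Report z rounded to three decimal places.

p̂ = 1154/2277 = 0.50681.
SE = √(p₀(1−p₀)/n) = √(0.24983/2277) = 0.01047.
z = (0.50681 − 0.513)/0.01047 = -0.00619/0.01047 = -0.591.
p-value = 2·P(Z > 0.591) ≈ 0.5544.

z = -0.591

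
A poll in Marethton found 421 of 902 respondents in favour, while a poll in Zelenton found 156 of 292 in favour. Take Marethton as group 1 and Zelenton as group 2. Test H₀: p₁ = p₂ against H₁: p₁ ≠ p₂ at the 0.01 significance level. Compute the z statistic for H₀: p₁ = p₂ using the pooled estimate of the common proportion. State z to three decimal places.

z = -2.006

p̂₁ = 421/902 = 0.46674, p̂₂ = 156/292 = 0.53425.
Pooled p̂ = (421+156)/(902+292) = 577/1194 = 0.48325.
SE = √(p̂(1−p̂)(1/n₁+1/n₂)) = √(0.48325·0.51675·0.0045333) = √(0.00113205) = 0.03365.
z = (0.46674 − 0.53425)/0.03365 = -0.06751/0.03365 = -2.006.
p-value = 2·P(Z > 2.006) ≈ 0.0448. With α = 0.01, fail to reject H₀.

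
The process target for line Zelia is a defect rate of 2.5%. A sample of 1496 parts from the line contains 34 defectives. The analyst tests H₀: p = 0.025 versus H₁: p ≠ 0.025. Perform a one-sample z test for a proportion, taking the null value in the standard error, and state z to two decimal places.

z = -0.56

p̂ = 34/1496 = 0.02273.
Standard error under H₀: √(0.025×0.975/1496) = 0.00404.
z = (0.02273 − 0.025)/0.00404 = -0.00227/0.00404 = -0.56.
p-value = 2·P(Z > 0.563) ≈ 0.5734.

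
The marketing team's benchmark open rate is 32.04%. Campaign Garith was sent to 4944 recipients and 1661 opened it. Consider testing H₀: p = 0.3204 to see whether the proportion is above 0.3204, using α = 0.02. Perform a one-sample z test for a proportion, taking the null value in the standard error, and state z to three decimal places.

p̂ = 1661/4944 = 0.335963.
SE = √(p₀(1−p₀)/n) = √(0.21774/4944) = 0.006636.
z = (0.335963 − 0.3204)/0.006636 = 0.015563/0.006636 = 2.345.
p-value = P(Z > 2.345) ≈ 0.0095. With α = 0.02, reject H₀.

z = 2.345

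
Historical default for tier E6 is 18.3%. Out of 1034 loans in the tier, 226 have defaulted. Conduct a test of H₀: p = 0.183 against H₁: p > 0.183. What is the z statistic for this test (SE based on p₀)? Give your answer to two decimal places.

p̂ = 226/1034 ≈ 0.21857.
SE = √(p₀(1−p₀)/n) = √(0.14951/1034) = 0.01202.
z = (0.21857 − 0.183)/0.01202 = 0.03557/0.01202 = 2.96.

z = 2.96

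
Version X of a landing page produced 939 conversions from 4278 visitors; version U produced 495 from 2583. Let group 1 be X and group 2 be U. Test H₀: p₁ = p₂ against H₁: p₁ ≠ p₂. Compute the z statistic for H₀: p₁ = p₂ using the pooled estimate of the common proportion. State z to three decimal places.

z = 2.750

p̂₁ = 939/4278 = 0.21950, p̂₂ = 495/2583 = 0.19164.
Pooled p̂ = (939+495)/(4278+2583) = 1434/6861 = 0.20901.
SE = √(0.165323 × 0.000620901) = 0.01013.
z = (0.21950 − 0.19164)/0.01013 = 0.02786/0.01013 = 2.750.
Two-sided p-value ≈ 2·Φ(−2.750) = 0.0060.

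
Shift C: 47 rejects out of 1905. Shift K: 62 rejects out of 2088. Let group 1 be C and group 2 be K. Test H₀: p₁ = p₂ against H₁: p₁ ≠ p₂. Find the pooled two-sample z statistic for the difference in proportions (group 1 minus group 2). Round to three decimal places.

p̂₁ = 47/1905 ≈ 0.02467, p̂₂ = 62/2088 ≈ 0.02969.
Pooled p̂ = (47+62)/(1905+2088) = 109/3993 = 0.02730.
SE = √(0.0265526 × 0.00100386) = 0.00516.
z = (0.02467 − 0.02969)/0.00516 = -0.00502/0.00516 = -0.973.
p-value = 2·P(Z > 0.973) ≈ 0.3307.

z = -0.973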